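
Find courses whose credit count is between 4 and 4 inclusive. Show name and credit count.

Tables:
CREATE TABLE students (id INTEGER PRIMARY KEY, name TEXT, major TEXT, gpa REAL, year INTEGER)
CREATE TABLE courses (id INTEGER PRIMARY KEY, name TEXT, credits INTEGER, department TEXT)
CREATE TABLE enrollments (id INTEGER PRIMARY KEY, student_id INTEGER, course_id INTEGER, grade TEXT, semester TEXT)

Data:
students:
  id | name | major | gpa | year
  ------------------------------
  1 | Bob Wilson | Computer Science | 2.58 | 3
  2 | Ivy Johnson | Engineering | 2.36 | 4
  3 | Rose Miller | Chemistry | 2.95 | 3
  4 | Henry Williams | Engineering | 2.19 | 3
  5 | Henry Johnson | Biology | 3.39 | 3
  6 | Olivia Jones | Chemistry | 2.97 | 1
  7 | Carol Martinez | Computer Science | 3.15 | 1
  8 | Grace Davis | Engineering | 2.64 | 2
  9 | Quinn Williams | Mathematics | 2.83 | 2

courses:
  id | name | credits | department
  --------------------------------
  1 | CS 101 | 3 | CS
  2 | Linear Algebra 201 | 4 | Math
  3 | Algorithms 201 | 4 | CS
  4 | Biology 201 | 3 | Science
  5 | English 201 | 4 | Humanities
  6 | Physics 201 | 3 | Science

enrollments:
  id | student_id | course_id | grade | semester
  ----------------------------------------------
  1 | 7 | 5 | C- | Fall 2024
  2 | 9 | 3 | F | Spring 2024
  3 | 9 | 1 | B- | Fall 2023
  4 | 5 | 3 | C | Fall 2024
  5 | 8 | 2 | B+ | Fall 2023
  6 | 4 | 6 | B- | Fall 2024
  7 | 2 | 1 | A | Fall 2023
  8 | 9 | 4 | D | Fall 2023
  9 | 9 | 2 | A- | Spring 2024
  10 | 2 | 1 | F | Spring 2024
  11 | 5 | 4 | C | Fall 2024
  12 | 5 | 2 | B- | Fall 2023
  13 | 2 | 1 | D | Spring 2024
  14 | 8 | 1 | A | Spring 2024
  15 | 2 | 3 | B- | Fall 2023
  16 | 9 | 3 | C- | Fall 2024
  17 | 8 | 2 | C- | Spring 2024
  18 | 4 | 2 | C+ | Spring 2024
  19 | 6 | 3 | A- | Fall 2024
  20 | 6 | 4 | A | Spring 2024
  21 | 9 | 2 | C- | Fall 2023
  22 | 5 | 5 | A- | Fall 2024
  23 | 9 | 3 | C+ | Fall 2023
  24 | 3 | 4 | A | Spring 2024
SELECT name, credits FROM courses WHERE credits BETWEEN 4 AND 4

Execution result:
name | credits
Linear Algebra 201 | 4
Algorithms 201 | 4
English 201 | 4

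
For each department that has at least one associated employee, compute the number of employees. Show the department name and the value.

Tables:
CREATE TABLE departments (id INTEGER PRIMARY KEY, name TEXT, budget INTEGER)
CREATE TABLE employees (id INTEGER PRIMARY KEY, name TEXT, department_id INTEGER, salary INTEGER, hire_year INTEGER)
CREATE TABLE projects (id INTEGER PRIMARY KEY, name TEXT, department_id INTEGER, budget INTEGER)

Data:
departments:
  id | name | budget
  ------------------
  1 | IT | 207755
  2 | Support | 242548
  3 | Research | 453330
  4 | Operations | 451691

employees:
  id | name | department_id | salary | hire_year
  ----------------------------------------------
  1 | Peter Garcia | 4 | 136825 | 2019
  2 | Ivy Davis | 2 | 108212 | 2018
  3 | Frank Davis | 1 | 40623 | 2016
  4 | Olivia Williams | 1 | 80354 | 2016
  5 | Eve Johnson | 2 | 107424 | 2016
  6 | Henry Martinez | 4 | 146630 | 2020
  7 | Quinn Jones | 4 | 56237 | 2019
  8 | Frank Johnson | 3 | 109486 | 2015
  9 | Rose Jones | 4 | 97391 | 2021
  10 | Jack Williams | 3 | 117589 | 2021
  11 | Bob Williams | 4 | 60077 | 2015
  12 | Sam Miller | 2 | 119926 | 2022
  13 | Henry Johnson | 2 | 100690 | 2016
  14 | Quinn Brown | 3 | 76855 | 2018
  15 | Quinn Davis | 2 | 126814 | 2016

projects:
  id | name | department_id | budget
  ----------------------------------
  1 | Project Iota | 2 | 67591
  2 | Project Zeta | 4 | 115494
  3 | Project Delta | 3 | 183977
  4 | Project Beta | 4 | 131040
SELECT p.name, COUNT(*) AS n FROM employees c JOIN departments p ON c.department_id = p.id GROUP BY p.id, p.name

Execution result:
name | n
IT | 2
Support | 5
Research | 3
Operations | 5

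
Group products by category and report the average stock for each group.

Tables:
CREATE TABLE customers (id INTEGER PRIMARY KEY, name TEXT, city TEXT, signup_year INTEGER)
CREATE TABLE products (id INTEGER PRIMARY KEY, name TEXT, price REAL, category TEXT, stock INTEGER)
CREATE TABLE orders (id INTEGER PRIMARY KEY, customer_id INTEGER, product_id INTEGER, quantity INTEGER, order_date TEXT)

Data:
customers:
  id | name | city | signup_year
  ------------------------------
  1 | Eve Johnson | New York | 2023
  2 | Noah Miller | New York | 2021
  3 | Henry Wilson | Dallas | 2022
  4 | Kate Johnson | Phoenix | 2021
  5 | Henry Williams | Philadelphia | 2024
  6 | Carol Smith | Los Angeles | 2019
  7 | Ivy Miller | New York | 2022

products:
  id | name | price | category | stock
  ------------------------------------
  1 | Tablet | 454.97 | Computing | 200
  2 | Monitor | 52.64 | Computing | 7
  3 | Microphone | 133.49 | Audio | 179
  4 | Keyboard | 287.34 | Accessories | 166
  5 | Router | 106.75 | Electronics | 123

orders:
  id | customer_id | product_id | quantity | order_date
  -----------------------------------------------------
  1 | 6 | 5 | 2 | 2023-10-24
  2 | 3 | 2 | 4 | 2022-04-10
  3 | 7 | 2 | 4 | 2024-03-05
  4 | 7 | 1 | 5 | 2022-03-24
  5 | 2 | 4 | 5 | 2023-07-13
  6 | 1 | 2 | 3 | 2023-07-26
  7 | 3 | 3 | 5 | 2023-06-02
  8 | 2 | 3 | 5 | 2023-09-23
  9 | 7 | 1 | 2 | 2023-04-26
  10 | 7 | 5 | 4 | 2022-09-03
SELECT category, AVG(stock) AS avg_stock FROM products GROUP BY category

Execution result:
category | avg_stock
Accessories | 166.00
Audio | 179.00
Computing | 103.50
Electronics | 123.00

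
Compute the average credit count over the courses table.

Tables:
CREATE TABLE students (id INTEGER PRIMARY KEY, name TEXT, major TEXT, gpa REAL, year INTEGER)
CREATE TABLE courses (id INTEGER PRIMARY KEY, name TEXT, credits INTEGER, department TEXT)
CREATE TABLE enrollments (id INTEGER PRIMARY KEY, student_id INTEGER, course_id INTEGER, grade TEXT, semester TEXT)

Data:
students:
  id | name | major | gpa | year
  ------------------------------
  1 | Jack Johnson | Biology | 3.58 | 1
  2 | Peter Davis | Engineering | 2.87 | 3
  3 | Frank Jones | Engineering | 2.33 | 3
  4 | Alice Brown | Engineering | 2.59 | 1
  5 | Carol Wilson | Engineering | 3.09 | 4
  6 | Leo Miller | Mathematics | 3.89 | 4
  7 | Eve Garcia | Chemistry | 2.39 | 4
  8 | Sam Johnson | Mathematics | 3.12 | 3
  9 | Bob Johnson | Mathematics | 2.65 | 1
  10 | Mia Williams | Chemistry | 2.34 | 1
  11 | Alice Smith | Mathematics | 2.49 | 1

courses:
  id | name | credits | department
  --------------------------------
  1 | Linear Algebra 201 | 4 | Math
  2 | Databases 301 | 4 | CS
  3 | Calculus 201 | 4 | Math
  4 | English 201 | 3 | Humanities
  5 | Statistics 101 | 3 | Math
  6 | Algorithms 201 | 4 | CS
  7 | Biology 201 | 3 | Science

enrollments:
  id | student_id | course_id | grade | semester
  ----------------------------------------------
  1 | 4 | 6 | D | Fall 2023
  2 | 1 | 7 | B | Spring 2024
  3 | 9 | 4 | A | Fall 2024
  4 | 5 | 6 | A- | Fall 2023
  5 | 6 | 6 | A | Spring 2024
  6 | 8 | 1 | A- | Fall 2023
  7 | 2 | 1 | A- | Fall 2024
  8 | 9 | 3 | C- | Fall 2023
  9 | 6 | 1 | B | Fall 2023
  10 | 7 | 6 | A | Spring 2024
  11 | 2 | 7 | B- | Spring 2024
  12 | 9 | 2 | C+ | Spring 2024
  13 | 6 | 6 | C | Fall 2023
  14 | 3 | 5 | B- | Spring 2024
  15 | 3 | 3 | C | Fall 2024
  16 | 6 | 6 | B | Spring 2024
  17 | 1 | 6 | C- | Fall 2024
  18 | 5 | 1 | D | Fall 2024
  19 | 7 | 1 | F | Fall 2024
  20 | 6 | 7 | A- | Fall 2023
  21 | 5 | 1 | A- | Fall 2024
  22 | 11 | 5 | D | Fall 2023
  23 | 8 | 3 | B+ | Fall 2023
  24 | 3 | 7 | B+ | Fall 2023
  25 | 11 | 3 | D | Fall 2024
SELECT AVG(credits) FROM courses

Execution result:
3.57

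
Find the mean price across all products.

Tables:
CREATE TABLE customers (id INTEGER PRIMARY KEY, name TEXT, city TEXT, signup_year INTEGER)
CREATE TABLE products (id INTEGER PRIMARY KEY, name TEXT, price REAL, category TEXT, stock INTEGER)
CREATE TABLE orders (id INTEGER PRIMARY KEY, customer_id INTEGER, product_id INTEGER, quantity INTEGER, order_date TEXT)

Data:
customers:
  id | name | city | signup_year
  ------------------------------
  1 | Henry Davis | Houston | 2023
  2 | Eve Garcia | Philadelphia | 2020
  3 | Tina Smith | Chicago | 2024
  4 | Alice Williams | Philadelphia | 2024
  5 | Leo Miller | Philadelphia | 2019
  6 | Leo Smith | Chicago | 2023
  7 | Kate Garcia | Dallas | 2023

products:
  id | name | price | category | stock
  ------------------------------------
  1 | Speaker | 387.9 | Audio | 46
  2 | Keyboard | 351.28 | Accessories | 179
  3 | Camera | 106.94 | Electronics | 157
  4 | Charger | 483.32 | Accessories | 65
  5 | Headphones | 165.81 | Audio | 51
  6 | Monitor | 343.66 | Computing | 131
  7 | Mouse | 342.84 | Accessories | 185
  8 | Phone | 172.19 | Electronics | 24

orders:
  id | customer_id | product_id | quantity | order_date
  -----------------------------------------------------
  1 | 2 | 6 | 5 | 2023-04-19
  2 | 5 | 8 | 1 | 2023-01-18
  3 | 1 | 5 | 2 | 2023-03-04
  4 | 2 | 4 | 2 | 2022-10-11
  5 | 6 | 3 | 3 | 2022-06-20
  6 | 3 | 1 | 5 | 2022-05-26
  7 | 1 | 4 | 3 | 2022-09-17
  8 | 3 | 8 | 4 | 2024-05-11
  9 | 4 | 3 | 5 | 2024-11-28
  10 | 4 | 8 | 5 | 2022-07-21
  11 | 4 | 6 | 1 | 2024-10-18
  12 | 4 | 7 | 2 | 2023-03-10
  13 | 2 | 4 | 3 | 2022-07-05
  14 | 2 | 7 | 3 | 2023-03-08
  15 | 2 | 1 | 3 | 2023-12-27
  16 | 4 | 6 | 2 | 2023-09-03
SELECT AVG(price) FROM products

Execution result:
294.24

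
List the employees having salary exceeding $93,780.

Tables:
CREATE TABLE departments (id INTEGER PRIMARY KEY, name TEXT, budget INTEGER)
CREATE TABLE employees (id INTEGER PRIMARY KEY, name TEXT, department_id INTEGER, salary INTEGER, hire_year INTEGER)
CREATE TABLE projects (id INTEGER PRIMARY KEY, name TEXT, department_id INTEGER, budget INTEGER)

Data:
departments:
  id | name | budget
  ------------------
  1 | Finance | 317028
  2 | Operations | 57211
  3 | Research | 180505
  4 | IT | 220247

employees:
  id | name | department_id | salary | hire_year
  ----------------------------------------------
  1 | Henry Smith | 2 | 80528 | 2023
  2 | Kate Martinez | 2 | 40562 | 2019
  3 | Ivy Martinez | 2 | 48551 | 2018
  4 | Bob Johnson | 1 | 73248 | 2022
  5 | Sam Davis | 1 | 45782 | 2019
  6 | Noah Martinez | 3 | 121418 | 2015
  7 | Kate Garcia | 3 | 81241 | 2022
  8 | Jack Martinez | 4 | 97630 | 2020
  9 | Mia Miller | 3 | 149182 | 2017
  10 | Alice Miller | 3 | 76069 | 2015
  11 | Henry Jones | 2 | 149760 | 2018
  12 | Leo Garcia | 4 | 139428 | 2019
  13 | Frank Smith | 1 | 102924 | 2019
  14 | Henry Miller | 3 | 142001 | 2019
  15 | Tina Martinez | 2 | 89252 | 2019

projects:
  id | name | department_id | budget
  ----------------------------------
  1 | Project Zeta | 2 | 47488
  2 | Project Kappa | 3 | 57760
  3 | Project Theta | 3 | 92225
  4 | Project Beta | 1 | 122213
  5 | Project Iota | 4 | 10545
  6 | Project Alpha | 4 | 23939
SELECT name, salary FROM employees WHERE salary > 93780

Execution result:
name | salary
Noah Martinez | 121418
Jack Martinez | 97630
Mia Miller | 149182
Henry Jones | 149760
Leo Garcia | 139428
Frank Smith | 102924
Henry Miller | 142001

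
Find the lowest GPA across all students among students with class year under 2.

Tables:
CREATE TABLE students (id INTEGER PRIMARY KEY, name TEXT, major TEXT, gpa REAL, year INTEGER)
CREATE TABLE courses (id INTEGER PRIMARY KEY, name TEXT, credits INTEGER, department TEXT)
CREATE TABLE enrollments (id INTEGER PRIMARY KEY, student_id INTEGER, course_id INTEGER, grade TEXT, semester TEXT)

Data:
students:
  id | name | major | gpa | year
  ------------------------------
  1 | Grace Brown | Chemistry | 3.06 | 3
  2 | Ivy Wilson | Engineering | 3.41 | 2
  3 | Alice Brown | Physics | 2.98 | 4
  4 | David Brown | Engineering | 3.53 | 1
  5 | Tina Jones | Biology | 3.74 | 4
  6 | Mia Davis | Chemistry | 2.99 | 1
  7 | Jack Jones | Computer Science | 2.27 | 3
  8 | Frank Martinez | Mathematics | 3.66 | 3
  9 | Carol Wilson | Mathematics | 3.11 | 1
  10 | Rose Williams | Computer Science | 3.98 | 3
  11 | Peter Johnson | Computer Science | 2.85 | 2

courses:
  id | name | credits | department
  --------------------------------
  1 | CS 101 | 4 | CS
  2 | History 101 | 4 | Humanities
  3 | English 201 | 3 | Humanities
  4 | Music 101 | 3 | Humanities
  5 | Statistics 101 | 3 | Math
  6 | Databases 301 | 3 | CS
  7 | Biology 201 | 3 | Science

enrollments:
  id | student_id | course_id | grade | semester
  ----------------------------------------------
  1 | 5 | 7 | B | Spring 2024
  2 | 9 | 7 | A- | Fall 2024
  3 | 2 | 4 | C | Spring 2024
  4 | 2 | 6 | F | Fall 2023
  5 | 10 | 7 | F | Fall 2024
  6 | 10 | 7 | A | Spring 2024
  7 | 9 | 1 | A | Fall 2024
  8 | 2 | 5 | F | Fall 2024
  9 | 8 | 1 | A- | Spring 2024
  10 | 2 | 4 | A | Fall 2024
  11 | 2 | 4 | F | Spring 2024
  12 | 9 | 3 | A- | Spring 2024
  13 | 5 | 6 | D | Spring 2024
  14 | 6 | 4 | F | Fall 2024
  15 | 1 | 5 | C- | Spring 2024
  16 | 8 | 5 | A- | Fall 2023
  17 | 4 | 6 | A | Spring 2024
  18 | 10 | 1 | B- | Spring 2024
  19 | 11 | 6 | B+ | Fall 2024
SELECT MIN(gpa) FROM students WHERE year < 2

Execution result:
2.99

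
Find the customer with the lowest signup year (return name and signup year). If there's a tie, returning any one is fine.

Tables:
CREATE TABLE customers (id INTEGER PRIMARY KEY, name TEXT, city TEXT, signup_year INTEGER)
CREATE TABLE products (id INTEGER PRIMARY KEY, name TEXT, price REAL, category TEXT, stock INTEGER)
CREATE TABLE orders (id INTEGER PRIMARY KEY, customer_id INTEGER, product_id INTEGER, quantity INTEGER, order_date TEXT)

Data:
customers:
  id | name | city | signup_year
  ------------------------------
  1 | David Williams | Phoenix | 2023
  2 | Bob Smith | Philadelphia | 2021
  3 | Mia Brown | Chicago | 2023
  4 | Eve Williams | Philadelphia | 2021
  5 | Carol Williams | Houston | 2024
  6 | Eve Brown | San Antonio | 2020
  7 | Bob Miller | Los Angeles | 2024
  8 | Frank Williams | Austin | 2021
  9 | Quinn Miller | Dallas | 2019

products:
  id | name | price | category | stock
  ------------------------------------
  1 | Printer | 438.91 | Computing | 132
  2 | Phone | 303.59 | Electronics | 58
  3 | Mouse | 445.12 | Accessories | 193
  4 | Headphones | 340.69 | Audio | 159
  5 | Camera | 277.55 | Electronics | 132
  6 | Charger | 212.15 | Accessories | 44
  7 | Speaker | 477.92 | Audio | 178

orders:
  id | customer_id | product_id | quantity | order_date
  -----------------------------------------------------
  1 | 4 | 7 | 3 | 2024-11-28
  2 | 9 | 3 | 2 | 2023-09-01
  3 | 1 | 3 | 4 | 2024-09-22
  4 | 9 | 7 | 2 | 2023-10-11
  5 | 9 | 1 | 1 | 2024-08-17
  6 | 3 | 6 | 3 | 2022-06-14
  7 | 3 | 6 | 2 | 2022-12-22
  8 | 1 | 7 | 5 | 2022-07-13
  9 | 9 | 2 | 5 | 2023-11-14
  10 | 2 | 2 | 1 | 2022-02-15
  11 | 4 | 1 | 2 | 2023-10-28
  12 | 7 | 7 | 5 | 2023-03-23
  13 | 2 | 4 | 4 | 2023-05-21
SELECT name, signup_year FROM customers ORDER BY signup_year ASC LIMIT 1

Execution result:
name | signup_year
Quinn Miller | 2019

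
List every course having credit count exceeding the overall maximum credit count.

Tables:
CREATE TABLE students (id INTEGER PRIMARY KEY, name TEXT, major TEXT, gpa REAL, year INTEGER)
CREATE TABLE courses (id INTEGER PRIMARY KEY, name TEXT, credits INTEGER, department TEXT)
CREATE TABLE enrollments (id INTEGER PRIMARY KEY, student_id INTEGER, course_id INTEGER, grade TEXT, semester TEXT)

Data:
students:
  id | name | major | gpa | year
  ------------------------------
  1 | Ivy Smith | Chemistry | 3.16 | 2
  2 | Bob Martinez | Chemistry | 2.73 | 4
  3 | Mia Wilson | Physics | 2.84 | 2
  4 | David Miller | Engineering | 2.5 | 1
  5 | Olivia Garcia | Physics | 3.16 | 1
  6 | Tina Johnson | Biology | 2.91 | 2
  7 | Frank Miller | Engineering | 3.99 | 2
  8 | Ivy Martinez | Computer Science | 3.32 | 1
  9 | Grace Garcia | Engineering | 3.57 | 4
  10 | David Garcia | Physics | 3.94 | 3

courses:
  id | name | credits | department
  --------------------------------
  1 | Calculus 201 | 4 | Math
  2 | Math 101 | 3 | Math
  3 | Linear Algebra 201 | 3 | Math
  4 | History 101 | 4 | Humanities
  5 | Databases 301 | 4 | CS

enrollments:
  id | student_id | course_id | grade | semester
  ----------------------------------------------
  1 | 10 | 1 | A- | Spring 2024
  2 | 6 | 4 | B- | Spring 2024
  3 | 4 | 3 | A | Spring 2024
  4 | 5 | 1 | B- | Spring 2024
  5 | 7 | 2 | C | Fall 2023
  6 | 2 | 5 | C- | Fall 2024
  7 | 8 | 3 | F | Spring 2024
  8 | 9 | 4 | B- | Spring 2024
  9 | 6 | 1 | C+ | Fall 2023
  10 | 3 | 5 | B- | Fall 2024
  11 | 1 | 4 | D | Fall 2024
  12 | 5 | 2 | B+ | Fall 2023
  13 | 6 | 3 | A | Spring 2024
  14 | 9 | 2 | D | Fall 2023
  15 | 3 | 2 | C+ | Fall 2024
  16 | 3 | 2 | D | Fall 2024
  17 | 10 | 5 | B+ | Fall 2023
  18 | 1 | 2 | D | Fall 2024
SELECT name, credits FROM courses WHERE credits > (SELECT MAX(credits) FROM courses)

Execution result:
(no rows)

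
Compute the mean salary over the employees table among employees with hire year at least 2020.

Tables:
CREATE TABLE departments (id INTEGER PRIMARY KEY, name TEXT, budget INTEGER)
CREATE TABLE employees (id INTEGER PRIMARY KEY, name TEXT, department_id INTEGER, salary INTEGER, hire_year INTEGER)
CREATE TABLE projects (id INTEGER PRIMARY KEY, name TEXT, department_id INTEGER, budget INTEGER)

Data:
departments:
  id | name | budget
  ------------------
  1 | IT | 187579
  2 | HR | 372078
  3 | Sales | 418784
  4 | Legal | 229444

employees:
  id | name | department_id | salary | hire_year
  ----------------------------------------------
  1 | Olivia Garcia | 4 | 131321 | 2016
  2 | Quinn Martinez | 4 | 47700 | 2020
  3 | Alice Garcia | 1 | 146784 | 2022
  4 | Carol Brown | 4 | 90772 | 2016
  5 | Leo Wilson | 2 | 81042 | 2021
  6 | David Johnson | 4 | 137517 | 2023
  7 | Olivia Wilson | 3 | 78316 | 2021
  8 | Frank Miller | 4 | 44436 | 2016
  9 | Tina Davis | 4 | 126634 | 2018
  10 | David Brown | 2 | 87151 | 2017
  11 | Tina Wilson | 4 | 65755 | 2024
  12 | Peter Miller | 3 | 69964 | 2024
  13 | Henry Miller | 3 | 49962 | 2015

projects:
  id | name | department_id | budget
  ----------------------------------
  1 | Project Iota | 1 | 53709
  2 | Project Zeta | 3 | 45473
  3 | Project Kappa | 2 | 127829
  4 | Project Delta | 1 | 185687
SELECT AVG(salary) FROM employees WHERE hire_year >= 2020

Execution result:
89582.57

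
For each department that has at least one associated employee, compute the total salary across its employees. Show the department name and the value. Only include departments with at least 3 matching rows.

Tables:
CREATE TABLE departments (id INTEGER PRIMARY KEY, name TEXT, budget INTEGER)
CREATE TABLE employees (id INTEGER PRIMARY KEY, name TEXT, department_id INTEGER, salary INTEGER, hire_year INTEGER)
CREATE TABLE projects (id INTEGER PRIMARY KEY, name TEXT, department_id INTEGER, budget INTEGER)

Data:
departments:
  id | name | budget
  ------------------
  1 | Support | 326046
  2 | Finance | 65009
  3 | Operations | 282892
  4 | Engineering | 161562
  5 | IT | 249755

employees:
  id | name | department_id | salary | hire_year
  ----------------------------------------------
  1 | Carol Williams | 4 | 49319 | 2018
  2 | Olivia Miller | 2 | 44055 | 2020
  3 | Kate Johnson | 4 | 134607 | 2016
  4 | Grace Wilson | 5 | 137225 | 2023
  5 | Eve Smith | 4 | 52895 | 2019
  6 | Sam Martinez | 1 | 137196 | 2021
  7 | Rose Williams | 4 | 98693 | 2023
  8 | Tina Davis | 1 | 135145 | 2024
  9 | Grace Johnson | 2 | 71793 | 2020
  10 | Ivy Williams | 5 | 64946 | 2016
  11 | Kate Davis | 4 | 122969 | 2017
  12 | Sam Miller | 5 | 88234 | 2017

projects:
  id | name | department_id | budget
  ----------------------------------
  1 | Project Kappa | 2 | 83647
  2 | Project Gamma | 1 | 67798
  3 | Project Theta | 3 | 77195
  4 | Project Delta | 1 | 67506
SELECT p.name, SUM(c.salary) AS sum_salary FROM employees c JOIN departments p ON c.department_id = p.id GROUP BY p.id, p.name HAVING COUNT(*) >= 3

Execution result:
name | sum_salary
Engineering | 458483
IT | 290405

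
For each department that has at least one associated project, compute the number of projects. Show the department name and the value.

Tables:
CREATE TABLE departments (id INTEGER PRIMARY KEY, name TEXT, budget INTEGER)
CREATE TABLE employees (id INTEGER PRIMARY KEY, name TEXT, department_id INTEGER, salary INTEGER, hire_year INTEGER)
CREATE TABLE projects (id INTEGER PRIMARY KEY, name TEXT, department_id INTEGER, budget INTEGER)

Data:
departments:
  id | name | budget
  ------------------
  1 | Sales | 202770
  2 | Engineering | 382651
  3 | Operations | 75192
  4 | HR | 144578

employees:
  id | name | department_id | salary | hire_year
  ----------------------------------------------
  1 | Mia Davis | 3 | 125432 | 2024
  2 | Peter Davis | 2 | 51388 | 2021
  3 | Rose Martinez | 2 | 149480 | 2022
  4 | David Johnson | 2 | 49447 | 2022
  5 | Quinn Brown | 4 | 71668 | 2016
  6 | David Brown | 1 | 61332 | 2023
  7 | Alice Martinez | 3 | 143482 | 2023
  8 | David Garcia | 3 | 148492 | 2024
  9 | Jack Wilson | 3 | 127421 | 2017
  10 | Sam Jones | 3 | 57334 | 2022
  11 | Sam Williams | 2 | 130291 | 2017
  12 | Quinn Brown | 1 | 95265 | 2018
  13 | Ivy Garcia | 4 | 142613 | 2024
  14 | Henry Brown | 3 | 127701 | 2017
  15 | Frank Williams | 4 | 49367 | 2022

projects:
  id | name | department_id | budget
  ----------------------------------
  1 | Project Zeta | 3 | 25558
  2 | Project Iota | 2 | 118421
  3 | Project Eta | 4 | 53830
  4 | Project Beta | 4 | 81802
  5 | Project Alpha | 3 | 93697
SELECT p.name, COUNT(*) AS n FROM projects c JOIN departments p ON c.department_id = p.id GROUP BY p.id, p.name

Execution result:
name | n
Engineering | 1
Operations | 2
HR | 2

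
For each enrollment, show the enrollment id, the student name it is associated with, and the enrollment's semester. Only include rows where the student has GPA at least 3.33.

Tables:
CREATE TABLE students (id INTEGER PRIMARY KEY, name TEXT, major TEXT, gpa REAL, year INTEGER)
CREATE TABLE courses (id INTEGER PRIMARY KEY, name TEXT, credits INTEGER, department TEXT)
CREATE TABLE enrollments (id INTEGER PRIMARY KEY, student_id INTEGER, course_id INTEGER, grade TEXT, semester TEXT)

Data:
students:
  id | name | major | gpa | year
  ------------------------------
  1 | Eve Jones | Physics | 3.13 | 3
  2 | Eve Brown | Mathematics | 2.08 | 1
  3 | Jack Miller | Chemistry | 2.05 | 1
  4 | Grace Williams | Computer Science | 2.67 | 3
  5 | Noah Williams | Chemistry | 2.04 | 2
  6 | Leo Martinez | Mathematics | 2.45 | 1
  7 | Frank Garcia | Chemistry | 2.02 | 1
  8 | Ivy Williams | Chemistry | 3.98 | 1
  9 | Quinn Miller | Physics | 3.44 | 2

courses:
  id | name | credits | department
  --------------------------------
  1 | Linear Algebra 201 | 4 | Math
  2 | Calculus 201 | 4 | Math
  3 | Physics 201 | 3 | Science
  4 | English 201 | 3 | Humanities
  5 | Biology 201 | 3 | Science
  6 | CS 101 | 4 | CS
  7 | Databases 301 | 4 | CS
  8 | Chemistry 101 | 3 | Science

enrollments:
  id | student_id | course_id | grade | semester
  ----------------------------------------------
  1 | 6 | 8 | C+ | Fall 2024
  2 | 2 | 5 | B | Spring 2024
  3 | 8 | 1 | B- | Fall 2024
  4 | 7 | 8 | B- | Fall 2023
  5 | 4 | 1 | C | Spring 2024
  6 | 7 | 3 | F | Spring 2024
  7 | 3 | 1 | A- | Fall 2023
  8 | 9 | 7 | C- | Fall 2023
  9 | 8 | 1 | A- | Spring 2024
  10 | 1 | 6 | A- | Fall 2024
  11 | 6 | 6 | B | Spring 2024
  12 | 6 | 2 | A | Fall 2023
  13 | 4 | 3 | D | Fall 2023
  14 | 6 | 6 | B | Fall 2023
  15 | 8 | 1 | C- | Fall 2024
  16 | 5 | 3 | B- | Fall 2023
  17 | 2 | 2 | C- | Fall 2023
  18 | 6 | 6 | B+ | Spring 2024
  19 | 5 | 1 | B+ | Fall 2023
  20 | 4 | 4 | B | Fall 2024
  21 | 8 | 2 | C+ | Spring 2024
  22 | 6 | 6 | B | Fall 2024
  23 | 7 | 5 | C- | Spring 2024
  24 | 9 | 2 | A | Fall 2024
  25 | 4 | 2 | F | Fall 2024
SELECT c.id, p.name AS student, c.semester FROM enrollments c JOIN students p ON c.student_id = p.id WHERE p.gpa >= 3.33

Execution result:
id | student | semester
3 | Ivy Williams | Fall 2024
8 | Quinn Miller | Fall 2023
9 | Ivy Williams | Spring 2024
15 | Ivy Williams | Fall 2024
21 | Ivy Williams | Spring 2024
24 | Quinn Miller | Fall 2024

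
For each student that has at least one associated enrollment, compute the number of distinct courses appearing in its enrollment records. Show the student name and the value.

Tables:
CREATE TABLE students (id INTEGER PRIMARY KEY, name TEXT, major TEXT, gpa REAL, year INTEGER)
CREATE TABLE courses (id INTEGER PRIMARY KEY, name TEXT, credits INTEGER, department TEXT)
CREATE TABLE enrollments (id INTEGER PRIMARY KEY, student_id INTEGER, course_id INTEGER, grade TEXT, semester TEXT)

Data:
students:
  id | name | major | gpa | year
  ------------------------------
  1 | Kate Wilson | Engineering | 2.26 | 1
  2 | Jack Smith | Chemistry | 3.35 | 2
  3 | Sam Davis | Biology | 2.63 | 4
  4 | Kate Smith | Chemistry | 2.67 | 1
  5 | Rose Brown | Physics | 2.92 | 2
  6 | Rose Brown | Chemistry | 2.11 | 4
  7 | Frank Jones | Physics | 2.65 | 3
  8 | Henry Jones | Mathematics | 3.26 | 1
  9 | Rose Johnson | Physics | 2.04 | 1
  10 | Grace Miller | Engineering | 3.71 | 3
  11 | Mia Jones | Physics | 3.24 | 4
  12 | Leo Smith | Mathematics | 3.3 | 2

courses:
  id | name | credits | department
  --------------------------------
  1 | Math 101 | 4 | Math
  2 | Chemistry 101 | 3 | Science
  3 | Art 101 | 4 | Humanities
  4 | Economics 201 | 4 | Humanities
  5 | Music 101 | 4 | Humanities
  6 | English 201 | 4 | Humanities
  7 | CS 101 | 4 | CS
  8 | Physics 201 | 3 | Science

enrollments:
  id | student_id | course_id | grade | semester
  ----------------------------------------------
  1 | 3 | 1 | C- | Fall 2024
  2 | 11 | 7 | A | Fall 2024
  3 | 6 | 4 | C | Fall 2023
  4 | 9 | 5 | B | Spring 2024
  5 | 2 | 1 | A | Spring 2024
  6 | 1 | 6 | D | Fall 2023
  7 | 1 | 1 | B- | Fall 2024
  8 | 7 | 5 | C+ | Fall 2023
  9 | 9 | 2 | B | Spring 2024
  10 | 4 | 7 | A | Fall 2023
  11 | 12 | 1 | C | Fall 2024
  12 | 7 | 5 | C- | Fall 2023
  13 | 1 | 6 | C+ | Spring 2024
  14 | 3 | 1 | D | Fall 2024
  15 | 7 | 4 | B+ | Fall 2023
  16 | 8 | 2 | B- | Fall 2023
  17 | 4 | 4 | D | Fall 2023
SELECT p.name, COUNT(DISTINCT c.course_id) AS distinct_course_count FROM enrollments c JOIN students p ON c.student_id = p.id GROUP BY p.id, p.name

Execution result:
name | distinct_course_count
Kate Wilson | 2
Jack Smith | 1
Sam Davis | 1
Kate Smith | 2
Rose Brown | 1
Frank Jones | 2
Henry Jones | 1
Rose Johnson | 2
Mia Jones | 1
Leo Smith | 1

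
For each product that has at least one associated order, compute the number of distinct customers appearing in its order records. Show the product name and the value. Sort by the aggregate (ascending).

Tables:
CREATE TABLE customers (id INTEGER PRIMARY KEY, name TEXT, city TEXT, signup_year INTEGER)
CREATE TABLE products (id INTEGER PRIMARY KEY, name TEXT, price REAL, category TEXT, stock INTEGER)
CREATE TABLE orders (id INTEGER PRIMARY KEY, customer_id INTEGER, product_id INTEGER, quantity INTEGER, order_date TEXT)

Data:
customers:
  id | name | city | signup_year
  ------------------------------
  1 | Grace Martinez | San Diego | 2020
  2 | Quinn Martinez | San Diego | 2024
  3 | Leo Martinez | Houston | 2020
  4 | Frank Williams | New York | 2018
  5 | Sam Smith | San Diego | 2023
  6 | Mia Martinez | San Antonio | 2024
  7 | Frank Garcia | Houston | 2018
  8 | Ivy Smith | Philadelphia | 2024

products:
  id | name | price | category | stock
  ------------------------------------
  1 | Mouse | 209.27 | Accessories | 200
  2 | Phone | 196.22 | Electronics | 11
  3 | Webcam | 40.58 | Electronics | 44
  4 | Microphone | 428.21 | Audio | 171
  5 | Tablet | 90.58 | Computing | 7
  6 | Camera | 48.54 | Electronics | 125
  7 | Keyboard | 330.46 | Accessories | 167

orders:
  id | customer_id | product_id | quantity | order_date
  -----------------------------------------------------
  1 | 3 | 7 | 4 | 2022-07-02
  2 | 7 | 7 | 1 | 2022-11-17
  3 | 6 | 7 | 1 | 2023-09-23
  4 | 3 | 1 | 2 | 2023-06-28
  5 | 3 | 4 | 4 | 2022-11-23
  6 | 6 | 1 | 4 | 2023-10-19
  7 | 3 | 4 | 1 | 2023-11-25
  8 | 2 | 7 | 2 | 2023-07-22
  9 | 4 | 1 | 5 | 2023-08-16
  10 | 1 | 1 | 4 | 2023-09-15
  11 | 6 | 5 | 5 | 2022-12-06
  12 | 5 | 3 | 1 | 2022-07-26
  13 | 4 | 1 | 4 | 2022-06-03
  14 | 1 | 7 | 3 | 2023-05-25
SELECT p.name, COUNT(DISTINCT c.customer_id) AS distinct_customer_count FROM orders c JOIN products p ON c.product_id = p.id GROUP BY p.id, p.name ORDER BY distinct_customer_count ASC

Execution result:
name | distinct_customer_count
Webcam | 1
Microphone | 1
Tablet | 1
Mouse | 4
Keyboard | 5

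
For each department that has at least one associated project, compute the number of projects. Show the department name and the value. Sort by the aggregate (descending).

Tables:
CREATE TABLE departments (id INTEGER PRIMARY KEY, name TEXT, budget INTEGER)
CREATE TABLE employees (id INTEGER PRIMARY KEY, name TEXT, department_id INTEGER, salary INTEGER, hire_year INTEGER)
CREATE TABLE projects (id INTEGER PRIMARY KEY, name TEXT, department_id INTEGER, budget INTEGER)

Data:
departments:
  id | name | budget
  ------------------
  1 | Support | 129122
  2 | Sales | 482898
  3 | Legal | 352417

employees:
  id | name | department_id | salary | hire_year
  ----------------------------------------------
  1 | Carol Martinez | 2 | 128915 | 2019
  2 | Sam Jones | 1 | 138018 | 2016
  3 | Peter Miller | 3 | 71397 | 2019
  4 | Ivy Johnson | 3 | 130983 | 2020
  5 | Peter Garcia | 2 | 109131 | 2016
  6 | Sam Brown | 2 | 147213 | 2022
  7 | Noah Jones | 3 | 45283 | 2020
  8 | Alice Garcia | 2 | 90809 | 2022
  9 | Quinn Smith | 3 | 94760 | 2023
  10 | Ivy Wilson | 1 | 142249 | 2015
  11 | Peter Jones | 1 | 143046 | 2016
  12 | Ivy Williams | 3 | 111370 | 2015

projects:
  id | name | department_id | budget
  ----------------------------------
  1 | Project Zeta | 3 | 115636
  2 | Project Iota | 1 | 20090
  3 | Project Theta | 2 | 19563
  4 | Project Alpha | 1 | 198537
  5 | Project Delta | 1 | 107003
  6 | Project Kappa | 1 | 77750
SELECT p.name, COUNT(*) AS n FROM projects c JOIN departments p ON c.department_id = p.id GROUP BY p.id, p.name ORDER BY n DESC

Execution result:
name | n
Support | 4
Sales | 1
Legal | 1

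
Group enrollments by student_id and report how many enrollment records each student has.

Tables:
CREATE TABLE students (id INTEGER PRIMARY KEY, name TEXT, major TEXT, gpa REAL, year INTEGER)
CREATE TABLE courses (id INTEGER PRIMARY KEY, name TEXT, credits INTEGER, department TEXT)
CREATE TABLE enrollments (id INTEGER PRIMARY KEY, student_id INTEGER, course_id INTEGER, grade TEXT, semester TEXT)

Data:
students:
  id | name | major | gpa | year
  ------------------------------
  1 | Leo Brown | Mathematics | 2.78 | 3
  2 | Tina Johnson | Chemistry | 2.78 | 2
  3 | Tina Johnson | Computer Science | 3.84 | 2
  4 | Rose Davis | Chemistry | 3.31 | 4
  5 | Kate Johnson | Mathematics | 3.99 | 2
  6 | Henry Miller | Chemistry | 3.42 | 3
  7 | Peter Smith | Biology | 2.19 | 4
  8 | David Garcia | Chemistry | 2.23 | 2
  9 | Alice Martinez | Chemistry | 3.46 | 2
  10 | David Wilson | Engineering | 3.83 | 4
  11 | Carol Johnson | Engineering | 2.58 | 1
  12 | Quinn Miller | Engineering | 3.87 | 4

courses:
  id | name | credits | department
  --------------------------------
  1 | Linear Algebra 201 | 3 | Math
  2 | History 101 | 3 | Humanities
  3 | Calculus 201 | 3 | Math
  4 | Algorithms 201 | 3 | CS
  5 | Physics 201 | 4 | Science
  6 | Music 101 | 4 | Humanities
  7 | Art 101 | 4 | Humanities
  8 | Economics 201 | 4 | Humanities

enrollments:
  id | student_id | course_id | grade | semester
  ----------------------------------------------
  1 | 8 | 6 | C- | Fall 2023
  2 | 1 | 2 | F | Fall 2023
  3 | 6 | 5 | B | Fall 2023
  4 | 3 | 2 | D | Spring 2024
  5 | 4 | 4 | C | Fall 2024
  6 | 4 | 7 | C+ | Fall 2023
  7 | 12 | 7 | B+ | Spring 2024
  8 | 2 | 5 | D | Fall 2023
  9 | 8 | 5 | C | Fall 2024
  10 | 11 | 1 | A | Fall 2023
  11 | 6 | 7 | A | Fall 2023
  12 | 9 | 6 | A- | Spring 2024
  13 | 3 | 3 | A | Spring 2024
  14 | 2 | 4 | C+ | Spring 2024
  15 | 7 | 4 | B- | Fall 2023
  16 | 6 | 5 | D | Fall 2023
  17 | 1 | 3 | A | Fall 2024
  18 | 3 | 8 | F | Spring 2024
SELECT student_id, COUNT(*) AS enrollment_count FROM enrollments GROUP BY student_id

Execution result:
student_id | enrollment_count
1 | 2
2 | 2
3 | 3
4 | 2
6 | 3
7 | 1
8 | 2
9 | 1
11 | 1
12 | 1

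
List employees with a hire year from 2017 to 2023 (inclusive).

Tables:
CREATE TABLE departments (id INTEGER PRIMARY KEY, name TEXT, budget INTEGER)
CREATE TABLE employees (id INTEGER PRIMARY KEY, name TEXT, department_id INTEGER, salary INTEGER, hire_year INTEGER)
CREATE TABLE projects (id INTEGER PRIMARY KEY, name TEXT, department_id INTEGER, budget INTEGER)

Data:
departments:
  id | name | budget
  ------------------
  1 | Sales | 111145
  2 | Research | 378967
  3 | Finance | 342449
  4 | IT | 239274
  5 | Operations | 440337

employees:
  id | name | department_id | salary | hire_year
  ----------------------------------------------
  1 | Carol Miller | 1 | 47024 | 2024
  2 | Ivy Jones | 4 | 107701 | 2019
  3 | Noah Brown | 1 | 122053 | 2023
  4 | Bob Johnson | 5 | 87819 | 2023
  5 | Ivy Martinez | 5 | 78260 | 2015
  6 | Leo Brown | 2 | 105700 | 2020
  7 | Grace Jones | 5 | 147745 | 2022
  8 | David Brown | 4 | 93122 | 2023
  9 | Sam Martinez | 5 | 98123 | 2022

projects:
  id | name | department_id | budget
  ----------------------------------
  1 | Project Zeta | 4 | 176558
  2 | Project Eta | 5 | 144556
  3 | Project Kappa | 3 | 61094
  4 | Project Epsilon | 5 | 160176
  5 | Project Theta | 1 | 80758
SELECT name, hire_year FROM employees WHERE hire_year BETWEEN 2017 AND 2023

Execution result:
name | hire_year
Ivy Jones | 2019
Noah Brown | 2023
Bob Johnson | 2023
Leo Brown | 2020
Grace Jones | 2022
David Brown | 2023
Sam Martinez | 2022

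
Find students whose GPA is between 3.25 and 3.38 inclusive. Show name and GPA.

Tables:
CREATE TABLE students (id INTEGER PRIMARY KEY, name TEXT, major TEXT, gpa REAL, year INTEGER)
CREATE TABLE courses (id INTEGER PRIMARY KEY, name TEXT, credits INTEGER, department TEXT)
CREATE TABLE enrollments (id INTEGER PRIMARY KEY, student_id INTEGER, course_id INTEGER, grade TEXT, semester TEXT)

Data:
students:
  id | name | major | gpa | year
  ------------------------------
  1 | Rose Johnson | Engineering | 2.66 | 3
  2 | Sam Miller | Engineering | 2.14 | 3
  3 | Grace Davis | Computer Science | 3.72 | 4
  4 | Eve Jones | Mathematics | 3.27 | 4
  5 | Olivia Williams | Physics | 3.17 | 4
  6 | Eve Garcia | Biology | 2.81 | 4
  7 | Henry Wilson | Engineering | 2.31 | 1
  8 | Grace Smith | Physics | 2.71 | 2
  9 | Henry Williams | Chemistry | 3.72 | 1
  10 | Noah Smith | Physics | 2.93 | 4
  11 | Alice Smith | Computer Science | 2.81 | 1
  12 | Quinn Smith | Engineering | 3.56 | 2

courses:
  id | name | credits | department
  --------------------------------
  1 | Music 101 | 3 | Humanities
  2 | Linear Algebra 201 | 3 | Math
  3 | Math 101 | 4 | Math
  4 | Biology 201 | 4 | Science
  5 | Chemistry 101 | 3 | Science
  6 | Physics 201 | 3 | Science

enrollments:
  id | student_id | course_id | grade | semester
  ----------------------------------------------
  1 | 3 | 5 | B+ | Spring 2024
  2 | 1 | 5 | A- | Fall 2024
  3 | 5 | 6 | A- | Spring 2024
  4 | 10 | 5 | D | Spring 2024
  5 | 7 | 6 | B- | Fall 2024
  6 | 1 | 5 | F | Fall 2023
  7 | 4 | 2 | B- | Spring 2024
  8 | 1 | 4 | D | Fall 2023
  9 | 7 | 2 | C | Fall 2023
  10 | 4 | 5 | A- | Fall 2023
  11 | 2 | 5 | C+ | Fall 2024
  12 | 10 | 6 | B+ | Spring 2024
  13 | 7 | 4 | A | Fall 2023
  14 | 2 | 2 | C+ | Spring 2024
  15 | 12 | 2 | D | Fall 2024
SELECT name, gpa FROM students WHERE gpa BETWEEN 3.25 AND 3.38

Execution result:
name | gpa
Eve Jones | 3.27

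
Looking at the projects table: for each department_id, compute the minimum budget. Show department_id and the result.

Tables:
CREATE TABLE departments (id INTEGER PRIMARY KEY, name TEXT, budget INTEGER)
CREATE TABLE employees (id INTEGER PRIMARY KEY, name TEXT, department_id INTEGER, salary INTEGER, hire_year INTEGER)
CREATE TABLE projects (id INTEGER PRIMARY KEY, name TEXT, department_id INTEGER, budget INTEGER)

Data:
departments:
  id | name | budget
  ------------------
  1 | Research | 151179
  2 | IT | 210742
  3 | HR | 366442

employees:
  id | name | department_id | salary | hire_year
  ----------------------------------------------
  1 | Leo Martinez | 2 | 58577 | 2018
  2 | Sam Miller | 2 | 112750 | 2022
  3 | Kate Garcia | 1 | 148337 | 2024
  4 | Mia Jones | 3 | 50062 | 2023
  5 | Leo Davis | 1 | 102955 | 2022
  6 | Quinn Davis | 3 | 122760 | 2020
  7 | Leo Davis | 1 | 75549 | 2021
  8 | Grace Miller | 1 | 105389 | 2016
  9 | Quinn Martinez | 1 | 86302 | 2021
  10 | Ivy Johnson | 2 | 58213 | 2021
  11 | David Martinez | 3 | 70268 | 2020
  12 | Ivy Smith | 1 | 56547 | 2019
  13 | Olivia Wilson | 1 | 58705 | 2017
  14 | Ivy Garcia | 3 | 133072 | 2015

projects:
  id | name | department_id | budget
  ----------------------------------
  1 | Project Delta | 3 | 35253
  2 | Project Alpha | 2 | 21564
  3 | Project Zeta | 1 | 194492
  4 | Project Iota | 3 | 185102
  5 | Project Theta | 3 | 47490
SELECT department_id, MIN(budget) AS min_budget FROM projects GROUP BY department_id

Execution result:
department_id | min_budget
1 | 194492
2 | 21564
3 | 35253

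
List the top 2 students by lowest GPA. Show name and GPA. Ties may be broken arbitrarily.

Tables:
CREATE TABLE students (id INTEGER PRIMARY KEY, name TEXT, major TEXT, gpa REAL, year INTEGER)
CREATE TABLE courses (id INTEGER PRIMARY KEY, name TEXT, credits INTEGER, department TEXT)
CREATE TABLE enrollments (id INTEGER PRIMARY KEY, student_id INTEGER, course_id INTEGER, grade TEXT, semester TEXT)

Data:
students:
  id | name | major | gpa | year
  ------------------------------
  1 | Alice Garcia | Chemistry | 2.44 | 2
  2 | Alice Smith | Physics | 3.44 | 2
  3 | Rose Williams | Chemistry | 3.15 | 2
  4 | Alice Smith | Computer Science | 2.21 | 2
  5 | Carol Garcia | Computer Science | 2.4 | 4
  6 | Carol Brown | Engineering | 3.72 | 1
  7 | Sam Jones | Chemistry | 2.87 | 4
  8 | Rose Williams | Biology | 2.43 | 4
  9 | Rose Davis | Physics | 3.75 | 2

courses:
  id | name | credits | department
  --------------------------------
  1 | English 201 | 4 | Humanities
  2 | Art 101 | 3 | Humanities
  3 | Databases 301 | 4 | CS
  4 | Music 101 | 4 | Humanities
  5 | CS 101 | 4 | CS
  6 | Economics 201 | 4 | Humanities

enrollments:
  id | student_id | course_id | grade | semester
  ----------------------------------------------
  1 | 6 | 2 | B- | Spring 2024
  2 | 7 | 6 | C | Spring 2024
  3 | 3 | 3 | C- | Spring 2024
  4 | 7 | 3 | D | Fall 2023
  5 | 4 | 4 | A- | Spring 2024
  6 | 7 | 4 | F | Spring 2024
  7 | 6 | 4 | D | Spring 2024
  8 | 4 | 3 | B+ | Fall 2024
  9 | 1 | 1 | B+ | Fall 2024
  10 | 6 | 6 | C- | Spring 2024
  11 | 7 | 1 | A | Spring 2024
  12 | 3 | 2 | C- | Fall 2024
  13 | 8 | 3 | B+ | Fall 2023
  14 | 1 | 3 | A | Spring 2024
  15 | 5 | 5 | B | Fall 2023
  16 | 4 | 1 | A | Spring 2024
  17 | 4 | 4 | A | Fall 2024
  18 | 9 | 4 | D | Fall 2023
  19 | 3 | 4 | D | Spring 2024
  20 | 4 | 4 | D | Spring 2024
SELECT name, gpa FROM students ORDER BY gpa ASC LIMIT 2

Execution result:
name | gpa
Alice Smith | 2.21
Carol Garcia | 2.40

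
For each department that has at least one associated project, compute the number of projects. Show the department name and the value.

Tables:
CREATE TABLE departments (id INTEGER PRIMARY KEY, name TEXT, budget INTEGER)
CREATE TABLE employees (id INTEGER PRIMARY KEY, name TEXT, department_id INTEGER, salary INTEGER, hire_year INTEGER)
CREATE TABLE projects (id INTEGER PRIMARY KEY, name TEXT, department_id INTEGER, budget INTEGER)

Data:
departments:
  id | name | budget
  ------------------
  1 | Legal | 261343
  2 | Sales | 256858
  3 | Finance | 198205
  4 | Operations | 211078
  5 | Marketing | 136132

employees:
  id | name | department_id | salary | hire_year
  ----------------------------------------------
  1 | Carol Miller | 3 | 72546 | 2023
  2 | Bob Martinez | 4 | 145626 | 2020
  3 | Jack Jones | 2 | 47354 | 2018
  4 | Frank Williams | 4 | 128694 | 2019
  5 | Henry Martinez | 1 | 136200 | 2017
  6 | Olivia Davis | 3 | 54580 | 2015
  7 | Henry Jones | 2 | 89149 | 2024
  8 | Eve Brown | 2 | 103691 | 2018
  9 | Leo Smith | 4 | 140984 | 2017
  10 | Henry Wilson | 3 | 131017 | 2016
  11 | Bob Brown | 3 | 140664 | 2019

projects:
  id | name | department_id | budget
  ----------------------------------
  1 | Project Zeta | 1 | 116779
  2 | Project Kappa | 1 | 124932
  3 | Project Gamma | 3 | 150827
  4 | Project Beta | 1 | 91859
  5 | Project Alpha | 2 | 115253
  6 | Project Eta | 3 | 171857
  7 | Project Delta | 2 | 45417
SELECT p.name, COUNT(*) AS n FROM projects c JOIN departments p ON c.department_id = p.id GROUP BY p.id, p.name

Execution result:
name | n
Legal | 3
Sales | 2
Finance | 2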